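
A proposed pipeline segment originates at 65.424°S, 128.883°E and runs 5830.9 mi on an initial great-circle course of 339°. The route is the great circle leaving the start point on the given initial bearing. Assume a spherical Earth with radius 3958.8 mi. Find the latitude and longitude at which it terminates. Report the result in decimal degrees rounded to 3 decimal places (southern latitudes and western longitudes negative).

Angular distance δ = d/R = 5830.9 / 3958.8 = 1.472896 rad.
With φ₁ = -65.424° = -1.141864 rad and θ = 339° = 5.916666 rad:
Destination latitude: φ₂ = arcsin( sin φ₁ cos δ + cos φ₁ sin δ cos θ ) = arcsin(0.297527) = 17.309°.
Then Δλ = atan2(-0.148332, 0.368319) = -0.382854 rad, from sin θ sin δ cos φ₁ over cos δ − sin φ₁ sin φ₂.
λ₂ = 128.883° + -21.936° = 106.947°.

latitude 17.309°, longitude 106.947°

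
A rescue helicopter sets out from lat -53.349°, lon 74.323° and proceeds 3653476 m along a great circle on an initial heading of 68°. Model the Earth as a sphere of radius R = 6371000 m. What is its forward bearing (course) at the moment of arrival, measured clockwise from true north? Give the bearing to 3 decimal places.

The arc subtends δ = 3653476/6371000 = 0.573454 rad at the centre.
Start latitude φ₁ = -0.931116 rad; initial bearing θ = 1.186824 rad.
sin φ₂ = sin φ₁ cos δ + cos φ₁ sin δ cos θ = (-0.802286)(0.840032) + (0.596939)(0.542537)(0.374607) = -0.552626
φ₂ = asin(-0.552626) = -0.585511 rad = -33.547°.
Δλ = atan2( sin θ sin δ cos φ₁ , cos δ − sin φ₁ sin φ₂ ) = atan2(0.300279, 0.396668) = 0.647969 rad = 37.126°.
Hence λ₂ = 74.323° + 37.126° = 111.449°.
The forward bearing on arrival equals the back-azimuth from the destination plus 180°.
Back-azimuth from P₂ (-33.547°, 111.449°) to P₁ (-53.349°, 74.323°), with Δλ' = λ₁ − λ₂ = -37.126°: atan2( sin Δλ' cos φ₁ , cos φ₂ sin φ₁ − sin φ₂ cos φ₁ cos Δλ' ) = 221.613°.
Final bearing = (221.613° + 180°) mod 360° = 41.613°.

final bearing 41.613°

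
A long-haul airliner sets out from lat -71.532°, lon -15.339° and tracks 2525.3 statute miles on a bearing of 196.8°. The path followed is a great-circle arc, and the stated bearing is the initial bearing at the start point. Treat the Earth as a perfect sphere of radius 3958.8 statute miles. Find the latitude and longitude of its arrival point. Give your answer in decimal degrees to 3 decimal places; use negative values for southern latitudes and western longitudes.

latitude -70.488°, longitude -164.321°

Central angle δ = d/R = 0.637895 rad.
Start latitude φ₁ = -1.248469 rad; initial bearing θ = 3.434808 rad.
Destination latitude: φ₂ = arcsin( sin φ₁ cos δ + cos φ₁ sin δ cos θ ) = arcsin(-0.942569) = -70.488°.
For the longitude increment, Δλ = atan2( sin θ sin δ cos φ₁, cos δ − sin φ₁ sin φ₂ ) = atan2(-0.054523, -0.090676) = -148.982°.
λ₂ = λ₁ + Δλ = -164.321°.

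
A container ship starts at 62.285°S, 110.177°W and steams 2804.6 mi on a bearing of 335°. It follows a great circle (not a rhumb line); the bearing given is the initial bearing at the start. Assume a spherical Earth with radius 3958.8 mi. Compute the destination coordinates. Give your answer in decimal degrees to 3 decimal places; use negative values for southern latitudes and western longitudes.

The arc subtends δ = 2804.6/3958.8 = 0.708447 rad at the centre.
With φ₁ = -62.285° = -1.087078 rad and θ = 335° = 5.846853 rad:
Destination latitude: φ₂ = arcsin( sin φ₁ cos δ + cos φ₁ sin δ cos θ ) = arcsin(-0.398001) = -23.453°.
For the longitude increment, Δλ = atan2( sin θ sin δ cos φ₁, cos δ − sin φ₁ sin φ₂ ) = atan2(-0.127885, 0.407035) = -17.442°.
λ₂ = -110.177° + -17.442° = -127.619°.

latitude -23.453°, longitude -127.619°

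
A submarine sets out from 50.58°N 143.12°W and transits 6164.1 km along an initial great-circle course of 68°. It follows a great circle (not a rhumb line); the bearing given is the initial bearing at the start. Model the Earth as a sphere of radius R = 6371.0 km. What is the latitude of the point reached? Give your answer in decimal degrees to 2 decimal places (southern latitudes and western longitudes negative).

The arc subtends δ = 6164.1/6371 = 0.967525 rad at the centre.
Start latitude φ₁ = 0.882788 rad; initial bearing θ = 1.186824 rad.
Destination latitude: φ₂ = arcsin( sin φ₁ cos δ + cos φ₁ sin δ cos θ ) = arcsin(0.634163) = 39.36°.
Then Δλ = atan2(0.484836, 0.077441) = 1.412408 rad, from sin θ sin δ cos φ₁ over cos δ − sin φ₁ sin φ₂.
Hence λ₂ = -143.12° + 80.93° = -62.19°.

latitude 39.36°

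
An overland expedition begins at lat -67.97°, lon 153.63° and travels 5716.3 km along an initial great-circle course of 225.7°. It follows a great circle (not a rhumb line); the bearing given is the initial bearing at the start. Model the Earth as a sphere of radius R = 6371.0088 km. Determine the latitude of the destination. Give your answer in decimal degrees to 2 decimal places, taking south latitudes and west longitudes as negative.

The arc subtends δ = 5716.3/6371.0088 = 0.897236 rad at the centre.
Start latitude φ₁ = -1.186300 rad; initial bearing θ = 3.939208 rad.
sin φ₂ = sin φ₁ cos δ + cos φ₁ sin δ cos θ = (-0.926988)(0.623773) + (0.375092)(0.781606)(-0.698415) = -0.782987
φ₂ = asin(-0.782987) = -0.899453 rad = -51.53°.
Then Δλ = atan2(-0.209823, -0.102046) = -2.023461 rad, from sin θ sin δ cos φ₁ over cos δ − sin φ₁ sin φ₂.
Hence λ₂ = 153.63° + -115.94° = 37.69°.

latitude -51.53°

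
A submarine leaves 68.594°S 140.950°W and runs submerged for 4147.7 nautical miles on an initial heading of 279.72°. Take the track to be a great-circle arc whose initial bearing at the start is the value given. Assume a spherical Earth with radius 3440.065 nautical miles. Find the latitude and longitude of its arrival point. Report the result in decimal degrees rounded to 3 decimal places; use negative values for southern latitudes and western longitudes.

Central angle δ = d/R = 1.205704 rad.
Converting: φ₁ = -1.197191 rad, θ = 4.882035 rad.
Applying the spherical law of cosines for sides, sin φ₂ = sin φ₁ cos δ + cos φ₁ sin δ cos θ = -0.274848, so φ₂ = -15.953°.
Δλ = atan2( sin θ sin δ cos φ₁ , cos δ − sin φ₁ sin φ₂ ) = atan2(-0.336025, 0.101147) = -1.278412 rad = -73.248°.
λ₂ = -140.950° + -73.248° = -214.198°, normalized to (−180°, 180°] → 145.802°.

latitude -15.953°, longitude 145.802°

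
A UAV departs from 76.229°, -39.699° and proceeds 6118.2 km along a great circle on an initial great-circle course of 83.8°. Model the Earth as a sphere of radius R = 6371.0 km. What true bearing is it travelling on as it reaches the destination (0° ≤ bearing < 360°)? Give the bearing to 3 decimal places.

final bearing 163.144°

Central angle δ = d/R = 0.960320 rad.
With φ₁ = 76.229° = 1.330447 rad and θ = 83.8° = 1.462586 rad:
Applying the spherical law of cosines for sides, sin φ₂ = sin φ₁ cos δ + cos φ₁ sin δ cos θ = 0.577844, so φ₂ = 35.299°.
For the longitude increment, Δλ = atan2( sin θ sin δ cos φ₁, cos δ − sin φ₁ sin φ₂ ) = atan2(0.193905, 0.012024) = 86.452°.
λ₂ = -39.699° + 86.452° = 46.753°.
The forward bearing on arrival equals the back-azimuth from the destination plus 180°.
Back-azimuth from P₂ (35.299°, 46.753°) to P₁ (76.229°, -39.699°), with Δλ' = λ₁ − λ₂ = -86.452°: atan2( sin Δλ' cos φ₁ , cos φ₂ sin φ₁ − sin φ₂ cos φ₁ cos Δλ' ) = 343.144°.
Final bearing = (343.144° + 180°) mod 360° = 163.144°.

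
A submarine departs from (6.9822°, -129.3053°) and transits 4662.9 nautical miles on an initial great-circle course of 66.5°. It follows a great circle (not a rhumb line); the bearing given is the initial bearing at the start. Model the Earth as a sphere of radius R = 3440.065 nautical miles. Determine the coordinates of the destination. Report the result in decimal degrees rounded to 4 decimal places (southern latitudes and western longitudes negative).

δ = 4662.9/3440.065 = 1.355469 rad (77.6626°).
With φ₁ = 6.9822° = 0.121862 rad and θ = 66.5° = 1.160644 rad:
sin φ₂ = sin φ₁ cos δ + cos φ₁ sin δ cos θ = (0.121561)(0.213668) + (0.992584)(0.976906)(0.398749) = 0.412625
φ₂ = asin(0.412625) = 0.425334 rad = 24.3699°.
For the longitude increment, Δλ = atan2( sin θ sin δ cos φ₁, cos δ − sin φ₁ sin φ₂ ) = atan2(0.889238, 0.163508) = 79.5811°.
λ₂ = λ₁ + Δλ = -49.7242°.

latitude 24.3699°, longitude -49.7242°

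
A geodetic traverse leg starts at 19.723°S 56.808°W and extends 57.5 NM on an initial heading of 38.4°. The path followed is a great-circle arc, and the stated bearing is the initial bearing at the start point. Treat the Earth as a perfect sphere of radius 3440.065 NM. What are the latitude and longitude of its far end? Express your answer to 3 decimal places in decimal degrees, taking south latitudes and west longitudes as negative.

The arc subtends δ = 57.5/3440.065 = 0.016715 rad at the centre.
Start latitude φ₁ = -0.344231 rad; initial bearing θ = 0.670206 rad.
sin φ₂ = sin φ₁ cos δ + cos φ₁ sin δ cos θ = (-0.337473)(0.999860) + (0.941335)(0.016714)(0.783693) = -0.325096
φ₂ = asin(-0.325096) = -0.331113 rad = -18.971°.
Δλ = atan2( sin θ sin δ cos φ₁ , cos δ − sin φ₁ sin φ₂ ) = atan2(0.009773, 0.890149) = 0.010978 rad = 0.629°.
λ₂ = -56.808° + 0.629° = -56.179°.

latitude -18.971°, longitude -56.179°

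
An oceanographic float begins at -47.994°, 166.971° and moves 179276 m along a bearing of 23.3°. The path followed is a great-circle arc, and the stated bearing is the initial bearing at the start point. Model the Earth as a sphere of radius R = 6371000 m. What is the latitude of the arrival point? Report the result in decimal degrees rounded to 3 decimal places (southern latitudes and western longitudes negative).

latitude -46.509°

Central angle δ = d/R = 0.028139 rad.
With φ₁ = -47.994° = -0.837653 rad and θ = 23.3° = 0.406662 rad:
Applying the spherical law of cosines for sides, sin φ₂ = sin φ₁ cos δ + cos φ₁ sin δ cos θ = -0.725487, so φ₂ = -46.509°.
Then Δλ = atan2(0.007448, 0.460513) = 0.016171 rad, from sin θ sin δ cos φ₁ over cos δ − sin φ₁ sin φ₂.
λ₂ = λ₁ + Δλ = 167.898°.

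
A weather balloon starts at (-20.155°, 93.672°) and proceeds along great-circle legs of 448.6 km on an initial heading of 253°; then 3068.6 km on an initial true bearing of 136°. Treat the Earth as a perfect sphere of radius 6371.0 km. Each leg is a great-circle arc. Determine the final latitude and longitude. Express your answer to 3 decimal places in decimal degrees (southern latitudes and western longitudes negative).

latitude -39.214°, longitude 114.071°

Apply the spherical direct solution leg by leg, carrying full precision between legs.
Leg 1: from (-20.155°, 93.672°), δ = 448.6/6371 = 0.070413 rad, θ = 253° → φ = -21.286°, λ = 89.531°.
Leg 2: from (-21.286°, 89.531°), δ = 3068.6/6371 = 0.481651 rad, θ = 136° → φ = -39.214°, λ = 114.071°.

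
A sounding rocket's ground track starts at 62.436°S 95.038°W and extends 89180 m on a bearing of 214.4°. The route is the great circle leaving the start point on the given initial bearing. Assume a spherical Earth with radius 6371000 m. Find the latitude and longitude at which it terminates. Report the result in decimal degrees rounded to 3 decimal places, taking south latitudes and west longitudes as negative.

Central angle δ = d/R = 0.013998 rad.
Start latitude φ₁ = -1.089714 rad; initial bearing θ = 3.741986 rad.
sin φ₂ = sin φ₁ cos δ + cos φ₁ sin δ cos θ = (-0.886495)(0.999902) + (0.462739)(0.013997)(-0.825113) = -0.891752
φ₂ = asin(-0.891752) = -1.101202 rad = -63.094°.
Δλ = atan2( sin θ sin δ cos φ₁ , cos δ − sin φ₁ sin φ₂ ) = atan2(-0.003659, 0.209369) = -0.017476 rad = -1.001°.
λ₂ = -95.038° + -1.001° = -96.039°.

latitude -63.094°, longitude -96.039°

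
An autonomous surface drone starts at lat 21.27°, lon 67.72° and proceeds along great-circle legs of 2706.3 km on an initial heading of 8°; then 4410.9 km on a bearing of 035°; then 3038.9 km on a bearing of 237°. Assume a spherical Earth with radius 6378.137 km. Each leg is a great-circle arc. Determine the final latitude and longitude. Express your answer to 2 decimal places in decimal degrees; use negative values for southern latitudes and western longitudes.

latitude 45.41°, longitude 104.13°

Apply the spherical direct solution leg by leg, carrying full precision between legs.
Leg 1: from (21.27°, 67.72°), δ = 2706.3/6378.137 = 0.424309 rad, θ = 8° → φ = 45.28°, λ = 72.39°.
Leg 2: from (45.28°, 72.39°), δ = 4410.9/6378.137 = 0.691566 rad, θ = 35° → φ = 66.19°, λ = 137.36°.
Leg 3: from (66.19°, 137.36°), δ = 3038.9/6378.137 = 0.476456 rad, θ = 237° → φ = 45.41°, λ = 104.13°.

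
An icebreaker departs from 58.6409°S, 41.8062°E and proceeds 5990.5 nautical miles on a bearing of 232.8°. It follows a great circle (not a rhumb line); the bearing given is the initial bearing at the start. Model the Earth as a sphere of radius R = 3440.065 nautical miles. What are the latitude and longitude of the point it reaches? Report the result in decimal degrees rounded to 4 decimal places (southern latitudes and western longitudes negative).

latitude -9.5029°, longitude -85.4545°

δ = 5990.5/3440.065 = 1.741392 rad (99.7744°).
Start latitude φ₁ = -1.023477 rad; initial bearing θ = 4.063126 rad.
Destination latitude: φ₂ = arcsin( sin φ₁ cos δ + cos φ₁ sin δ cos θ ) = arcsin(-0.165097) = -9.5029°.
For the longitude increment, Δλ = atan2( sin θ sin δ cos φ₁, cos δ − sin φ₁ sin φ₂ ) = atan2(-0.408497, -0.310749) = -127.2607°.
Hence λ₂ = 41.8062° + -127.2607° = -85.4545°.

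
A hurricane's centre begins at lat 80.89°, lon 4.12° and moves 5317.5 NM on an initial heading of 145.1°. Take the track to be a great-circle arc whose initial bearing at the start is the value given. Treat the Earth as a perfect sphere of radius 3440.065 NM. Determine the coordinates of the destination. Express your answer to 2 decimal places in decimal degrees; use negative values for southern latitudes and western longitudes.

The arc subtends δ = 5317.5/3440.065 = 1.545756 rad at the centre.
Converting: φ₁ = 1.411797 rad, θ = 2.532473 rad.
sin φ₂ = sin φ₁ cos δ + cos φ₁ sin δ cos θ = (0.987386)(0.025038) + (0.158330)(0.999686)(-0.820152) = -0.105092
φ₂ = asin(-0.105092) = -0.105286 rad = -6.03°.
Then Δλ = atan2(0.090560, 0.128804) = 0.612789 rad, from sin θ sin δ cos φ₁ over cos δ − sin φ₁ sin φ₂.
Hence λ₂ = 4.12° + 35.11° = 39.23°.

latitude -6.03°, longitude 39.23°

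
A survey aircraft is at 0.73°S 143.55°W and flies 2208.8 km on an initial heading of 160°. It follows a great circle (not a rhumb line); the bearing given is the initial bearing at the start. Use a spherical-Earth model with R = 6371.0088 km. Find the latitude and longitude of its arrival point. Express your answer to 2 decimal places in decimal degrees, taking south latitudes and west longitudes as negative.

Central angle δ = d/R = 0.346695 rad.
With φ₁ = -0.73° = -0.012741 rad and θ = 160° = 2.792527 rad:
sin φ₂ = sin φ₁ cos δ + cos φ₁ sin δ cos θ = (-0.012741)(0.940501) + (0.999919)(0.339792)(-0.939693) = -0.331256
φ₂ = asin(-0.331256) = -0.337635 rad = -19.35°.
Then Δλ = atan2(0.116206, 0.936280) = 0.123483 rad, from sin θ sin δ cos φ₁ over cos δ − sin φ₁ sin φ₂.
Hence λ₂ = -143.55° + 7.08° = -136.47°.

latitude -19.35°, longitude -136.47°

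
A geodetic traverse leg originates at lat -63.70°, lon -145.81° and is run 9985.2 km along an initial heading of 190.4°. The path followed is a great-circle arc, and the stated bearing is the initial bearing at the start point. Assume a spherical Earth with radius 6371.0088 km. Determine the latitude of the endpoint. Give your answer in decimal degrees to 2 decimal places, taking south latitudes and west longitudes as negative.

latitude -26.04°

Central angle δ = d/R = 1.567287 rad.
With φ₁ = -63.70° = -1.111775 rad and θ = 190.4° = 3.323107 rad:
Applying the spherical law of cosines for sides, sin φ₂ = sin φ₁ cos δ + cos φ₁ sin δ cos θ = -0.438935, so φ₂ = -26.04°.
For the longitude increment, Δλ = atan2( sin θ sin δ cos φ₁, cos δ − sin φ₁ sin φ₂ ) = atan2(-0.079982, -0.389990) = -168.41°.
λ₂ = -145.81° + -168.41° = -314.22°, normalized to (−180°, 180°] → 45.78°.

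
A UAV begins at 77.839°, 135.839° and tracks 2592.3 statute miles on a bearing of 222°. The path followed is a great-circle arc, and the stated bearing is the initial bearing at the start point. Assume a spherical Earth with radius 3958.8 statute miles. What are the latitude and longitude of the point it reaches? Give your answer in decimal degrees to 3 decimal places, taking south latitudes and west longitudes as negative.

Central angle δ = d/R = 0.654820 rad.
With φ₁ = 77.839° = 1.358547 rad and θ = 222° = 3.874631 rad:
Applying the spherical law of cosines for sides, sin φ₂ = sin φ₁ cos δ + cos φ₁ sin δ cos θ = 0.680017, so φ₂ = 42.845°.
Δλ = atan2( sin θ sin δ cos φ₁ , cos δ − sin φ₁ sin φ₂ ) = atan2(-0.085846, 0.128401) = -0.589327 rad = -33.766°.
λ₂ = 135.839° + -33.766° = 102.073°.

latitude 42.845°, longitude 102.073°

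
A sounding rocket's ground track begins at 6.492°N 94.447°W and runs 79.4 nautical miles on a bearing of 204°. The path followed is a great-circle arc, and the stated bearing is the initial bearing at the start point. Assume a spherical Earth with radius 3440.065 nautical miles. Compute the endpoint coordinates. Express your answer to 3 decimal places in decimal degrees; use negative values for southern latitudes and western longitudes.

latitude 5.284°, longitude -94.987°

The arc subtends δ = 79.4/3440.065 = 0.023081 rad at the centre.
Start latitude φ₁ = 0.113307 rad; initial bearing θ = 3.560472 rad.
Applying the spherical law of cosines for sides, sin φ₂ = sin φ₁ cos δ + cos φ₁ sin δ cos θ = 0.092086, so φ₂ = 5.284°.
For the longitude increment, Δλ = atan2( sin θ sin δ cos φ₁, cos δ − sin φ₁ sin φ₂ ) = atan2(-0.009327, 0.989322) = -0.540°.
Hence λ₂ = -94.447° + -0.540° = -94.987°.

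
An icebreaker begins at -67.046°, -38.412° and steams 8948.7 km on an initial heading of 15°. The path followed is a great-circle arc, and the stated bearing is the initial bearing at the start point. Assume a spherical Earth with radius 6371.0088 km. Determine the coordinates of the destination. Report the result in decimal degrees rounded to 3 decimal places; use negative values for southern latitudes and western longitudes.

δ = 8948.7/6371.0088 = 1.404597 rad (80.4775°).
Converting: φ₁ = -1.170173 rad, θ = 0.261799 rad.
Destination latitude: φ₂ = arcsin( sin φ₁ cos δ + cos φ₁ sin δ cos θ ) = arcsin(0.219177) = 12.661°.
Δλ = atan2( sin θ sin δ cos φ₁ , cos δ − sin φ₁ sin φ₂ ) = atan2(0.099547, 0.367257) = 0.264694 rad = 15.166°.
λ₂ = -38.412° + 15.166° = -23.246°.

latitude 12.661°, longitude -23.246°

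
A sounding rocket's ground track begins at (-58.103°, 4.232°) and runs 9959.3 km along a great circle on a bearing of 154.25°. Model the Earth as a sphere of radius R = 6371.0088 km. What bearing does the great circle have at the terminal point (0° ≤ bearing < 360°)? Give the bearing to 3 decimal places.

The arc subtends δ = 9959.3/6371.0088 = 1.563222 rad at the centre.
Converting: φ₁ = -1.014089 rad, θ = 2.692170 rad.
Applying the spherical law of cosines for sides, sin φ₂ = sin φ₁ cos δ + cos φ₁ sin δ cos θ = -0.482340, so φ₂ = -28.838°.
Then Δλ = atan2(0.229552, -0.401932) = 2.622679 rad, from sin θ sin δ cos φ₁ over cos δ − sin φ₁ sin φ₂.
Hence λ₂ = 4.232° + 150.268° = 154.500°.
The forward bearing on arrival equals the back-azimuth from the destination plus 180°.
Back-azimuth from P₂ (-28.838°, 154.500°) to P₁ (-58.103°, 4.232°), with Δλ' = λ₁ − λ₂ = -150.268°: atan2( sin Δλ' cos φ₁ , cos φ₂ sin φ₁ − sin φ₂ cos φ₁ cos Δλ' ) = 195.192°.
Final bearing = (195.192° + 180°) mod 360° = 15.192°.

final bearing 15.192°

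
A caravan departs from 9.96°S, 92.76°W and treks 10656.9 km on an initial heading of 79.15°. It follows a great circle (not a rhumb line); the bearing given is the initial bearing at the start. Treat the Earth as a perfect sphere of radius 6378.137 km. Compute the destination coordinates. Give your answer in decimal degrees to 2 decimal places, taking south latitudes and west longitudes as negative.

The arc subtends δ = 10656.9/6378.137 = 1.670848 rad at the centre.
Converting: φ₁ = -0.173835 rad, θ = 1.381428 rad.
sin φ₂ = sin φ₁ cos δ + cos φ₁ sin δ cos θ = (-0.172961)(-0.099885) + (0.984929)(0.994999)(0.188238) = 0.201750
φ₂ = asin(0.201750) = 0.203145 rad = 11.64°.
Then Δλ = atan2(0.962484, -0.064990) = 1.638218 rad, from sin θ sin δ cos φ₁ over cos δ − sin φ₁ sin φ₂.
λ₂ = λ₁ + Δλ = 1.10°.

latitude 11.64°, longitude 1.10°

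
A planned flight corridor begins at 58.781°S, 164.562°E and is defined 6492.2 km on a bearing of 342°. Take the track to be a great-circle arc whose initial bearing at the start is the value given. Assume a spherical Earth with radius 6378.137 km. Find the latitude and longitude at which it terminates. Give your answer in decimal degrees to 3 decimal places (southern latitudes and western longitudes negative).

δ = 6492.2/6378.137 = 1.017883 rad (58.3204°).
Converting: φ₁ = -1.025922 rad, θ = 5.969026 rad.
sin φ₂ = sin φ₁ cos δ + cos φ₁ sin δ cos θ = (-0.855192)(0.525168) + (0.518311)(0.850998)(0.951057) = -0.029627
φ₂ = asin(-0.029627) = -0.029631 rad = -1.698°.
For the longitude increment, Δλ = atan2( sin θ sin δ cos φ₁, cos δ − sin φ₁ sin φ₂ ) = atan2(-0.136302, 0.499832) = -15.253°.
Hence λ₂ = 164.562° + -15.253° = 149.309°.

latitude -1.698°, longitude 149.309°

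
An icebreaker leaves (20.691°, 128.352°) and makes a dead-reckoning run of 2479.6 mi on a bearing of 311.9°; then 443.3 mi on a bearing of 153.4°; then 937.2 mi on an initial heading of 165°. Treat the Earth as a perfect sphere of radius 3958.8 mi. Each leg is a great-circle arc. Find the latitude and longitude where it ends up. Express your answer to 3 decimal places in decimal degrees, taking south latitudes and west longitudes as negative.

latitude 21.777°, longitude 100.446°

Apply the spherical direct solution leg by leg, carrying full precision between legs.
Leg 1: from (20.691°, 128.352°), δ = 2479.6/3958.8 = 0.626351 rad, θ = 311.9° → φ = 40.729°, λ = 93.199°.
Leg 2: from (40.729°, 93.199°), δ = 443.3/3958.8 = 0.111978 rad, θ = 153.4° → φ = 34.937°, λ = 96.699°.
Leg 3: from (34.937°, 96.699°), δ = 937.2/3958.8 = 0.236738 rad, θ = 165° → φ = 21.777°, λ = 100.446°.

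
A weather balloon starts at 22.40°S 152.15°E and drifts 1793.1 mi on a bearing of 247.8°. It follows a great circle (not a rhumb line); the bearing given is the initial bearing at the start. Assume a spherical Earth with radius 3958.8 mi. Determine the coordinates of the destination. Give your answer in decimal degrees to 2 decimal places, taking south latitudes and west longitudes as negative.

Central angle δ = d/R = 0.452940 rad.
With φ₁ = -22.40° = -0.390954 rad and θ = 247.8° = 4.324926 rad:
Destination latitude: φ₂ = arcsin( sin φ₁ cos δ + cos φ₁ sin δ cos θ ) = arcsin(-0.495516) = -29.70°.
Then Δλ = atan2(-0.374600, 0.710338) = -0.485291 rad, from sin θ sin δ cos φ₁ over cos δ − sin φ₁ sin φ₂.
λ₂ = 152.15° + -27.81° = 124.34°.

latitude -29.70°, longitude 124.34°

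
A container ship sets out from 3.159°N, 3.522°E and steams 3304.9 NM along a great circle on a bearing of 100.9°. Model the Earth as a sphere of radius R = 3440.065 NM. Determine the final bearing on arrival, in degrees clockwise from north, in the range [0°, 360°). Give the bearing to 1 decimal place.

Angular distance δ = d/R = 3304.9 / 3440.065 = 0.960709 rad.
Converting: φ₁ = 0.055135 rad, θ = 1.761037 rad.
sin φ₂ = sin φ₁ cos δ + cos φ₁ sin δ cos θ = (0.055107)(0.572939) + (0.998480)(0.819598)(-0.189095) = -0.123174
φ₂ = asin(-0.123174) = -0.123487 rad = -7.075°.
Then Δλ = atan2(0.803588, 0.579727) = 0.945837 rad, from sin θ sin δ cos φ₁ over cos δ − sin φ₁ sin φ₂.
λ₂ = 3.522° + 54.192° = 57.714°.
The forward bearing on arrival equals the back-azimuth from the destination plus 180°.
Back-azimuth from P₂ (-7.1°, 57.7°) to P₁ (3.2°, 3.5°), with Δλ' = λ₁ − λ₂ = -54.2°: atan2( sin Δλ' cos φ₁ , cos φ₂ sin φ₁ − sin φ₂ cos φ₁ cos Δλ' ) = 278.9°.
Final bearing = (278.9° + 180°) mod 360° = 98.9°.

final bearing 98.9°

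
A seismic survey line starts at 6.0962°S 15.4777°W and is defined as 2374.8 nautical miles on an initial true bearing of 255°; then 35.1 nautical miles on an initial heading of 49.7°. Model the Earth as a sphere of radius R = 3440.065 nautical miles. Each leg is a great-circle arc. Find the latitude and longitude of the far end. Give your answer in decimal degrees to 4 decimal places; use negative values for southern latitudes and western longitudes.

Apply the spherical direct solution leg by leg, carrying full precision between legs.
Leg 1: from (-6.0962°, -15.4777°), δ = 2374.8/3440.065 = 0.690336 rad, θ = 255° → φ = -14.2271°, λ = -54.8651°.
Leg 2: from (-14.2271°, -54.8651°), δ = 35.1/3440.065 = 0.010203 rad, θ = 49.7° → φ = -13.8485°, λ = -54.4059°.

latitude -13.8485°, longitude -54.4059°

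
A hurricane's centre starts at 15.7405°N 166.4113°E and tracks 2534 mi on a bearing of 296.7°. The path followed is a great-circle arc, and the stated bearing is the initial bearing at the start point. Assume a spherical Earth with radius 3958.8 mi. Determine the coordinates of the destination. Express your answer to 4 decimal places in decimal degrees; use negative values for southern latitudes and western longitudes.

latitude 28.4166°, longitude 129.0613°

Angular distance δ = d/R = 2534 / 3958.8 = 0.640093 rad.
Converting: φ₁ = 0.274724 rad, θ = 5.178392 rad.
Destination latitude: φ₂ = arcsin( sin φ₁ cos δ + cos φ₁ sin δ cos θ ) = arcsin(0.475879) = 28.4166°.
Then Δλ = atan2(-0.513575, 0.672943) = -0.651881 rad, from sin θ sin δ cos φ₁ over cos δ − sin φ₁ sin φ₂.
Hence λ₂ = 166.4113° + -37.3500° = 129.0613°.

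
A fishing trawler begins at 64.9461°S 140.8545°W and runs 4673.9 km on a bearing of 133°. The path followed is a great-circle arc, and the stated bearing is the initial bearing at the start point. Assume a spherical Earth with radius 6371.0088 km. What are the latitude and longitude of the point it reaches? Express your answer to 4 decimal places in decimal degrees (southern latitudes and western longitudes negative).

Central angle δ = d/R = 0.733620 rad.
Start latitude φ₁ = -1.133523 rad; initial bearing θ = 2.321288 rad.
Applying the spherical law of cosines for sides, sin φ₂ = sin φ₁ cos δ + cos φ₁ sin δ cos θ = -0.866243, so φ₂ = -60.0250°.
For the longitude increment, Δλ = atan2( sin θ sin δ cos φ₁, cos δ − sin φ₁ sin φ₂ ) = atan2(0.207368, -0.041983) = 101.4452°.
λ₂ = λ₁ + Δλ = -39.4093°.

latitude -60.0250°, longitude -39.4093°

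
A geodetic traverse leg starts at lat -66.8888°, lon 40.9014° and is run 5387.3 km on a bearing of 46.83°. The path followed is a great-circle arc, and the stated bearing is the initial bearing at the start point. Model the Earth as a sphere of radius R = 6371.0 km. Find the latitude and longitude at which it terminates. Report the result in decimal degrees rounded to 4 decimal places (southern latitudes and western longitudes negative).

Angular distance δ = d/R = 5387.3 / 6371 = 0.845597 rad.
Converting: φ₁ = -1.167430 rad, θ = 0.817338 rad.
Applying the spherical law of cosines for sides, sin φ₂ = sin φ₁ cos δ + cos φ₁ sin δ cos θ = -0.409081, so φ₂ = -24.1471°.
Δλ = atan2( sin θ sin δ cos φ₁ , cos δ − sin φ₁ sin φ₂ ) = atan2(0.214237, 0.287034) = 0.641182 rad = 36.7370°.
λ₂ = 40.9014° + 36.7370° = 77.6384°.

latitude -24.1471°, longitude 77.6384°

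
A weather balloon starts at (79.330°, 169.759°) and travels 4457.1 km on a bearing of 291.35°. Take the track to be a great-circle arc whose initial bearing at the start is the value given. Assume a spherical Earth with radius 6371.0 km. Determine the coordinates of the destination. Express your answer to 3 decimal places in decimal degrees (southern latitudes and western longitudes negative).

latitude 52.682°, longitude 71.345°

The arc subtends δ = 4457.1/6371 = 0.699592 rad at the centre.
With φ₁ = 79.330° = 1.384570 rad and θ = 291.35° = 5.085017 rad:
sin φ₂ = sin φ₁ cos δ + cos φ₁ sin δ cos θ = (0.982710)(0.765105) + (0.185152)(0.643906)(0.364064) = 0.795280
φ₂ = asin(0.795280) = 0.919470 rad = 52.682°.
Then Δλ = atan2(-0.111039, -0.016425) = -1.717649 rad, from sin θ sin δ cos φ₁ over cos δ − sin φ₁ sin φ₂.
λ₂ = 169.759° + -98.414° = 71.345°.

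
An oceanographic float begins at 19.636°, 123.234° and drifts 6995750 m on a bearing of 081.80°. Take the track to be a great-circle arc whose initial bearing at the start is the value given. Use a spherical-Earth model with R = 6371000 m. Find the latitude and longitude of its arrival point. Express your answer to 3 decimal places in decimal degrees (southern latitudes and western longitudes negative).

δ = 6995750/6371000 = 1.098062 rad (62.9143°).
Start latitude φ₁ = 0.342713 rad; initial bearing θ = 1.427679 rad.
Destination latitude: φ₂ = arcsin( sin φ₁ cos δ + cos φ₁ sin δ cos θ ) = arcsin(0.272610) = 15.820°.
For the longitude increment, Δλ = atan2( sin θ sin δ cos φ₁, cos δ − sin φ₁ sin φ₂ ) = atan2(0.829978, 0.363714) = 66.336°.
λ₂ = 123.234° + 66.336° = 189.570°, normalized to (−180°, 180°] → -170.430°.

latitude 15.820°, longitude -170.430°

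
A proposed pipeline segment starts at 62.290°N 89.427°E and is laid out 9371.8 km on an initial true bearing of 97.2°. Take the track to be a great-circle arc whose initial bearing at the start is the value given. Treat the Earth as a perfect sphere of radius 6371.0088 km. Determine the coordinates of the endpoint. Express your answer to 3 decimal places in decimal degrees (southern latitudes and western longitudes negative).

latitude 1.731°, longitude 170.406°

The arc subtends δ = 9371.8/6371.0088 = 1.471007 rad at the centre.
Converting: φ₁ = 1.087166 rad, θ = 1.696460 rad.
Destination latitude: φ₂ = arcsin( sin φ₁ cos δ + cos φ₁ sin δ cos θ ) = arcsin(0.030208) = 1.731°.
Then Δλ = atan2(0.459035, 0.072880) = 1.413343 rad, from sin θ sin δ cos φ₁ over cos δ − sin φ₁ sin φ₂.
λ₂ = 89.427° + 80.979° = 170.406°.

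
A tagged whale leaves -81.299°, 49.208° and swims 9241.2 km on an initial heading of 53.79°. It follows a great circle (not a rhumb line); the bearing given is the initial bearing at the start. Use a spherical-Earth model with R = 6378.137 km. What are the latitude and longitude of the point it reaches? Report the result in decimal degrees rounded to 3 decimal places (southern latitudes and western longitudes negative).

latitude -1.805°, longitude 102.459°

Angular distance δ = d/R = 9241.2 / 6378.137 = 1.448887 rad.
With φ₁ = -81.299° = -1.418935 rad and θ = 53.79° = 0.938813 rad:
sin φ₂ = sin φ₁ cos δ + cos φ₁ sin δ cos θ = (-0.988491)(0.121608) + (0.151278)(0.992578)(0.590746) = -0.031504
φ₂ = asin(-0.031504) = -0.031509 rad = -1.805°.
Δλ = atan2( sin θ sin δ cos φ₁ , cos δ − sin φ₁ sin φ₂ ) = atan2(0.121154, 0.090466) = 0.929409 rad = 53.251°.
λ₂ = 49.208° + 53.251° = 102.459°.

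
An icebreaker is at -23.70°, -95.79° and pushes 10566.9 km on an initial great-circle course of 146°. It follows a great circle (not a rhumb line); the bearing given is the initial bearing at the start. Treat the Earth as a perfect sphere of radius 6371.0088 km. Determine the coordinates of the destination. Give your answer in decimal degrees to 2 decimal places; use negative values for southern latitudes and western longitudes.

latitude -46.13°, longitude 30.71°

Angular distance δ = d/R = 10566.9 / 6371.0088 = 1.658591 rad.
With φ₁ = -23.70° = -0.413643 rad and θ = 146° = 2.548181 rad:
Destination latitude: φ₂ = arcsin( sin φ₁ cos δ + cos φ₁ sin δ cos θ ) = arcsin(-0.720951) = -46.13°.
Then Δλ = atan2(0.510060, -0.377467) = 2.207895 rad, from sin θ sin δ cos φ₁ over cos δ − sin φ₁ sin φ₂.
λ₂ = -95.79° + 126.50° = 30.71°.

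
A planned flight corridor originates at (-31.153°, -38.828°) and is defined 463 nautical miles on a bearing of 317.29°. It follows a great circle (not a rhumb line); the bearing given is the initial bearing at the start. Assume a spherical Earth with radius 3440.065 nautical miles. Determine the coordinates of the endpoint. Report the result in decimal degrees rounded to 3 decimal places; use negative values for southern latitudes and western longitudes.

δ = 463/3440.065 = 0.134590 rad (7.7115°).
With φ₁ = -31.153° = -0.543722 rad and θ = 317.29° = 5.537755 rad:
Applying the spherical law of cosines for sides, sin φ₂ = sin φ₁ cos δ + cos φ₁ sin δ cos θ = -0.428267, so φ₂ = -25.358°.
Then Δλ = atan2(-0.077890, 0.769403) = -0.100891 rad, from sin θ sin δ cos φ₁ over cos δ − sin φ₁ sin φ₂.
Hence λ₂ = -38.828° + -5.781° = -44.609°.

latitude -25.358°, longitude -44.609°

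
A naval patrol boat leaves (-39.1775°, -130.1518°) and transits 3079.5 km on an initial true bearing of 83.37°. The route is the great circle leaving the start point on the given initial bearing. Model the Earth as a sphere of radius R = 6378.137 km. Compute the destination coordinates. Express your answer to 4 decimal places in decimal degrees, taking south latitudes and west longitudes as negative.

latitude -31.1954°, longitude -97.5274°

Central angle δ = d/R = 0.482821 rad.
Start latitude φ₁ = -0.683776 rad; initial bearing θ = 1.455081 rad.
Applying the spherical law of cosines for sides, sin φ₂ = sin φ₁ cos δ + cos φ₁ sin δ cos θ = -0.517958, so φ₂ = -31.1954°.
Then Δλ = atan2(0.357499, 0.558482) = 0.569403 rad, from sin θ sin δ cos φ₁ over cos δ − sin φ₁ sin φ₂.
Hence λ₂ = -130.1518° + 32.6244° = -97.5274°.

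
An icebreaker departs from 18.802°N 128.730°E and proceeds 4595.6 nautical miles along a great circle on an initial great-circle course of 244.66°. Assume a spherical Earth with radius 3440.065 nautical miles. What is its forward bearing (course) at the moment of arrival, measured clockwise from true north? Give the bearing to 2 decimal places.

final bearing 244.52°

δ = 4595.6/3440.065 = 1.335905 rad (76.5417°).
With φ₁ = 18.802° = 0.328157 rad and θ = 244.66° = 4.270123 rad:
sin φ₂ = sin φ₁ cos δ + cos φ₁ sin δ cos θ = (0.322299)(0.232737) + (0.946638)(0.972540)(-0.427989) = -0.319014
φ₂ = asin(-0.319014) = -0.324689 rad = -18.603°.
For the longitude increment, Δλ = atan2( sin θ sin δ cos φ₁, cos δ − sin φ₁ sin φ₂ ) = atan2(-0.832062, 0.335555) = -68.037°.
Hence λ₂ = 128.730° + -68.037° = 60.693°.
The forward bearing on arrival equals the back-azimuth from the destination plus 180°.
Back-azimuth from P₂ (-18.60°, 60.69°) to P₁ (18.80°, 128.73°), with Δλ' = λ₁ − λ₂ = 68.04°: atan2( sin Δλ' cos φ₁ , cos φ₂ sin φ₁ − sin φ₂ cos φ₁ cos Δλ' ) = 64.52°.
Final bearing = (64.52° + 180°) mod 360° = 244.52°.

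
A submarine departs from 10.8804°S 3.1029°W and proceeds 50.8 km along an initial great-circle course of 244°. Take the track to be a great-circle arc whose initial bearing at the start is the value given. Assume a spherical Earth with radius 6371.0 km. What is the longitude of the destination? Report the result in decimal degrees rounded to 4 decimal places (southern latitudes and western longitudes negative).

Angular distance δ = d/R = 50.8 / 6371 = 0.007974 rad.
Converting: φ₁ = -0.189899 rad, θ = 4.258603 rad.
Applying the spherical law of cosines for sides, sin φ₂ = sin φ₁ cos δ + cos φ₁ sin δ cos θ = -0.192186, so φ₂ = -11.0804°.
Then Δλ = atan2(-0.007038, 0.963691) = -0.007303 rad, from sin θ sin δ cos φ₁ over cos δ − sin φ₁ sin φ₂.
λ₂ = λ₁ + Δλ = -3.5213°.

longitude -3.5213°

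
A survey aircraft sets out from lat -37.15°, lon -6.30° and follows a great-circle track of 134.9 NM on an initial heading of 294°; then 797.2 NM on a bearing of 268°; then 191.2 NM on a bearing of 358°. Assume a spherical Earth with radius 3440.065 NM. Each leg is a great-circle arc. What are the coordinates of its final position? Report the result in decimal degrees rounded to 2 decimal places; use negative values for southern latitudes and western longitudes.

latitude -32.37°, longitude -25.36°

Apply the spherical direct solution leg by leg, carrying full precision between legs.
Leg 1: from (-37.15°, -6.30°), δ = 134.9/3440.065 = 0.039214 rad, θ = 294° → φ = -36.21°, λ = -8.84°.
Leg 2: from (-36.21°, -8.84°), δ = 797.2/3440.065 = 0.231740 rad, θ = 268° → φ = -35.55°, λ = -25.23°.
Leg 3: from (-35.55°, -25.23°), δ = 191.2/3440.065 = 0.055580 rad, θ = 358° → φ = -32.37°, λ = -25.36°.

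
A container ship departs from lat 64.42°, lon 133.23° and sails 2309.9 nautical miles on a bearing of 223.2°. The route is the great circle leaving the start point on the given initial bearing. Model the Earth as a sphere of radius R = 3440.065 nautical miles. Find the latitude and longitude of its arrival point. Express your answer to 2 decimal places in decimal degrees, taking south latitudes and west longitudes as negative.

The arc subtends δ = 2309.9/3440.065 = 0.671470 rad at the centre.
Converting: φ₁ = 1.124341 rad, θ = 3.895575 rad.
sin φ₂ = sin φ₁ cos δ + cos φ₁ sin δ cos θ = (0.901983)(0.782908) + (0.431771)(0.622137)(-0.728969) = 0.510354
φ₂ = asin(0.510354) = 0.535596 rad = 30.69°.
Δλ = atan2( sin θ sin δ cos φ₁ , cos δ − sin φ₁ sin φ₂ ) = atan2(-0.183884, 0.322577) = -0.518102 rad = -29.69°.
λ₂ = 133.23° + -29.69° = 103.54°.

latitude 30.69°, longitude 103.54°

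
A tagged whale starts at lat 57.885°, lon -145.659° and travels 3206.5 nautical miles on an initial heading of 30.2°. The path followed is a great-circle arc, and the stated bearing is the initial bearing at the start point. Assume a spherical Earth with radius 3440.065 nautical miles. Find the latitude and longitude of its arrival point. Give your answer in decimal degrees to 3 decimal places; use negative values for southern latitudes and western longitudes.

The arc subtends δ = 3206.5/3440.065 = 0.932104 rad at the centre.
With φ₁ = 57.885° = 1.010284 rad and θ = 30.2° = 0.527089 rad:
Applying the spherical law of cosines for sides, sin φ₂ = sin φ₁ cos δ + cos φ₁ sin δ cos θ = 0.873820, so φ₂ = 60.906°.
Then Δλ = atan2(0.214702, -0.143964) = 2.161470 rad, from sin θ sin δ cos φ₁ over cos δ − sin φ₁ sin φ₂.
λ₂ = λ₁ + Δλ = -21.816°.

latitude 60.906°, longitude -21.816°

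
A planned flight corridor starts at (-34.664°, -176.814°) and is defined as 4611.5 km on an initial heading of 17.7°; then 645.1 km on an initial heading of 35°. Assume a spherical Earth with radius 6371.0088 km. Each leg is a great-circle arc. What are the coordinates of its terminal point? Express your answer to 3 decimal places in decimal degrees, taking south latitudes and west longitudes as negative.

Apply the spherical direct solution leg by leg, carrying full precision between legs.
Leg 1: from (-34.664°, -176.814°), δ = 4611.5/6371.0088 = 0.723826 rad, θ = 17.7° → φ = 5.322°, λ = -165.147°.
Leg 2: from (5.322°, -165.147°), δ = 645.1/6371.0088 = 0.101256 rad, θ = 35° → φ = 10.063°, λ = -161.771°.

latitude 10.063°, longitude -161.771°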